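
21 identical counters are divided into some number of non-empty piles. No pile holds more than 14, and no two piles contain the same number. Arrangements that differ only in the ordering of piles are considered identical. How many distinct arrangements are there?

62

There are too many to list fully; the first 12 (by largest part) are:
14,7
14,6,1
14,5,2
14,4,3
14,4,2,1
13,8
13,7,1
13,6,2
13,5,3
13,5,2,1
13,4,3,1
12,9
…and 50 more, for 62 total.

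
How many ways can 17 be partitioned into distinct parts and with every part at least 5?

Listing the qualifying partitions of 17:
17
12,5
11,6
10,7
9,8
That's 5 in total.

5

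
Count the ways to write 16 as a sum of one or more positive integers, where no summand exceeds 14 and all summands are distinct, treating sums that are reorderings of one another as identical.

30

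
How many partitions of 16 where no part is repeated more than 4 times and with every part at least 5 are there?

6

They are:
16
11 + 5
10 + 6
9 + 7
8 + 8
6 + 5 + 5
Counting gives 6.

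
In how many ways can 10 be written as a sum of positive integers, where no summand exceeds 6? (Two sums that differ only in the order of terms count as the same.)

There are too many to list fully; the first 12 (by largest part) are:
6 + 4
6 + 3 + 1
6 + 2 + 2
6 + 2 + 1 + 1
6 + 1 + 1 + 1 + 1
5 + 5
5 + 4 + 1
5 + 3 + 2
5 + 3 + 1 + 1
5 + 2 + 2 + 1
5 + 2 + 1 + 1 + 1
5 + 1 + 1 + 1 + 1 + 1
…and 23 more, for 35 total.

35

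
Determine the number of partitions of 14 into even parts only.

Enumerating:
14
12+2
10+4
10+2+2
8+6
8+4+2
8+2+2+2
6+6+2
6+4+4
6+4+2+2
6+2+2+2+2
4+4+4+2
4+4+2+2+2
4+2+2+2+2+2
2+2+2+2+2+2+2
That's 15 in total.

15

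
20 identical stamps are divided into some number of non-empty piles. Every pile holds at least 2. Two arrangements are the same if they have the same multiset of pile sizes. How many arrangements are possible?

Enumerating by decreasing first part gives 137 partitions in all.

137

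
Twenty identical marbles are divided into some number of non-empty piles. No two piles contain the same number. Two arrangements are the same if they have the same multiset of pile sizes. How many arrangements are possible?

64

There are too many to list fully; the first 12 (by largest part) are:
20
19, 1
18, 2
17, 3
17, 2, 1
16, 4
16, 3, 1
15, 5
15, 4, 1
15, 3, 2
14, 6
14, 5, 1
…and 52 more, for 64 total.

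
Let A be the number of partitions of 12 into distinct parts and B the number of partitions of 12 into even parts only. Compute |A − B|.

4

Partitions of 12 into distinct parts: 15.
Partitions of 12 into even parts only: 11.
|15 − 11| = 4.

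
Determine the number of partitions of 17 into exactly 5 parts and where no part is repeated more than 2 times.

28

A partial list (first 12 by largest part):
11 + 2 + 2 + 1 + 1
10 + 3 + 2 + 1 + 1
9 + 4 + 2 + 1 + 1
9 + 3 + 3 + 1 + 1
9 + 3 + 2 + 2 + 1
8 + 5 + 2 + 1 + 1
8 + 4 + 3 + 1 + 1
8 + 4 + 2 + 2 + 1
8 + 3 + 3 + 2 + 1
7 + 6 + 2 + 1 + 1
7 + 5 + 3 + 1 + 1
7 + 5 + 2 + 2 + 1
…and 16 more, for 28 total.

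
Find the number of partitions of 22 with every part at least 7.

7

Listing the qualifying partitions of 22:
22
15+7
14+8
13+9
12+10
11+11
8+7+7
That's 7 in total.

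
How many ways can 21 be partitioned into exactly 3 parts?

There are too many to list fully; the first 12 (by largest part) are:
19, 1, 1
18, 2, 1
17, 3, 1
17, 2, 2
16, 4, 1
16, 3, 2
15, 5, 1
15, 4, 2
15, 3, 3
14, 6, 1
14, 5, 2
14, 4, 3
…and 25 more, for 37 total.

37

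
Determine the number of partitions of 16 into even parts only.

Enumerating:
16
14, 2
12, 4
12, 2, 2
10, 6
10, 4, 2
10, 2, 2, 2
8, 8
8, 6, 2
8, 4, 4
8, 4, 2, 2
8, 2, 2, 2, 2
6, 6, 4
6, 6, 2, 2
6, 4, 4, 2
6, 4, 2, 2, 2
6, 2, 2, 2, 2, 2
4, 4, 4, 4
4, 4, 4, 2, 2
4, 4, 2, 2, 2, 2
4, 2, 2, 2, 2, 2, 2
2, 2, 2, 2, 2, 2, 2, 2

22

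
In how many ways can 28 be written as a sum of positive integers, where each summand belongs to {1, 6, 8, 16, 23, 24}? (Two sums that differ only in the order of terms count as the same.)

19

Enumerating:
24, 1, 1, 1, 1
23, 1, 1, 1, 1, 1
16, 8, 1, 1, 1, 1
16, 6, 6
16, 6, 1, 1, 1, 1, 1, 1
16, 1, 1, 1, 1, 1, 1, 1, 1, 1, 1, 1, 1
8, 8, 8, 1, 1, 1, 1
8, 8, 6, 6
8, 8, 6, 1, 1, 1, 1, 1, 1
8, 8, 1, 1, 1, 1, 1, 1, 1, 1, 1, 1, 1, 1
8, 6, 6, 6, 1, 1
8, 6, 6, 1, 1, 1, 1, 1, 1, 1, 1
8, 6, 1, 1, 1, 1, 1, 1, 1, 1, 1, 1, 1, 1, 1, 1
8, 1, 1, 1, 1, 1, 1, 1, 1, 1, 1, 1, 1, 1, 1, 1, 1, 1, 1, 1, 1
6, 6, 6, 6, 1, 1, 1, 1
6, 6, 6, 1, 1, 1, 1, 1, 1, 1, 1, 1, 1
6, 6, 1, 1, 1, 1, 1, 1, 1, 1, 1, 1, 1, 1, 1, 1, 1, 1
6, 1, 1, 1, 1, 1, 1, 1, 1, 1, 1, 1, 1, 1, 1, 1, 1, 1, 1, 1, 1, 1, 1
1, 1, 1, 1, 1, 1, 1, 1, 1, 1, 1, 1, 1, 1, 1, 1, 1, 1, 1, 1, 1, 1, 1, 1, 1, 1, 1, 1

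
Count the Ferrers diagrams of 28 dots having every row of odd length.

222

Systematic enumeration (by largest part, then next-largest, …) yields 222.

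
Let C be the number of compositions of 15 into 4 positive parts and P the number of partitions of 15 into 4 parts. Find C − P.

337

Compositions: C(14,3) = 364.
Unordered (partitions into 4 parts): 27.
Difference: 364 − 27 = 337.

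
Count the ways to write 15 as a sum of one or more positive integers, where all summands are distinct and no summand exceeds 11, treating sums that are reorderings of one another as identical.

22

Listing the qualifying partitions of 15:
11, 4
11, 3, 1
10, 5
10, 4, 1
10, 3, 2
9, 6
9, 5, 1
9, 4, 2
9, 3, 2, 1
8, 7
8, 6, 1
8, 5, 2
8, 4, 3
8, 4, 2, 1
7, 6, 2
7, 5, 3
7, 5, 2, 1
7, 4, 3, 1
6, 5, 4
6, 5, 3, 1
6, 4, 3, 2
5, 4, 3, 2, 1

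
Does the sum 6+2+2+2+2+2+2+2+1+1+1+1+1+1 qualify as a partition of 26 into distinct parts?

No

The parts sum to 26, and the condition 'all summands are distinct' is violated.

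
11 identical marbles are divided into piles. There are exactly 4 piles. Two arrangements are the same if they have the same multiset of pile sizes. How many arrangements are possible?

The partitions of 11 that satisfy the conditions:
8 + 1 + 1 + 1
7 + 2 + 1 + 1
6 + 3 + 1 + 1
6 + 2 + 2 + 1
5 + 4 + 1 + 1
5 + 3 + 2 + 1
5 + 2 + 2 + 2
4 + 4 + 2 + 1
4 + 3 + 3 + 1
4 + 3 + 2 + 2
3 + 3 + 3 + 2
Counting gives 11.

11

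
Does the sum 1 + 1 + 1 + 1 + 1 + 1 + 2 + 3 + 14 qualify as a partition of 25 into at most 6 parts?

No

The parts sum to 25, and the condition 'there are at most 6 summands' is violated.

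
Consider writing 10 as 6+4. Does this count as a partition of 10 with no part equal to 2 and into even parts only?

The parts sum to 10, and the condition 'no summand equals 2' holds; the condition 'every summand is even' holds.

Yes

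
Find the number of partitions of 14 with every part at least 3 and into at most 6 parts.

13

Listing the qualifying partitions of 14:
14
11,3
10,4
9,5
8,6
8,3,3
7,7
7,4,3
6,5,3
6,4,4
5,5,4
5,3,3,3
4,4,3,3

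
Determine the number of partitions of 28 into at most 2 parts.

Enumerating:
28
27+1
26+2
25+3
24+4
23+5
22+6
21+7
20+8
19+9
18+10
17+11
16+12
15+13
14+14

15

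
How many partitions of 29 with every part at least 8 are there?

13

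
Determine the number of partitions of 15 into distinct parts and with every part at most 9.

17

Enumerating:
9,6
9,5,1
9,4,2
9,3,2,1
8,7
8,6,1
8,5,2
8,4,3
8,4,2,1
7,6,2
7,5,3
7,5,2,1
7,4,3,1
6,5,4
6,5,3,1
6,4,3,2
5,4,3,2,1
That's 17 in total.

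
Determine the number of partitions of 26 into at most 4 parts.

206

There are 206 such partitions.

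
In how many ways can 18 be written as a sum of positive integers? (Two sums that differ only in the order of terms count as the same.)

Counting exhaustively, 385 partitions satisfy the conditions.

385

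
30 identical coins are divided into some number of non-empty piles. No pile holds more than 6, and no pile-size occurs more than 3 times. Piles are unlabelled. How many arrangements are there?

145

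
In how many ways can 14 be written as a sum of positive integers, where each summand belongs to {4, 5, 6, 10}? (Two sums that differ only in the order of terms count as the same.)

Enumerating:
10 + 4
6 + 4 + 4
5 + 5 + 4

3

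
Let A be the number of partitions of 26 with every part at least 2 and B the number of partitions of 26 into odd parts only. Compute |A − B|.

313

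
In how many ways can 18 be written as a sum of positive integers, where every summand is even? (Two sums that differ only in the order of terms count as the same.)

There are too many to list fully; the first 12 (by largest part) are:
18
16 + 2
14 + 4
14 + 2 + 2
12 + 6
12 + 4 + 2
12 + 2 + 2 + 2
10 + 8
10 + 6 + 2
10 + 4 + 4
10 + 4 + 2 + 2
10 + 2 + 2 + 2 + 2
…and 18 more, for 30 total.

30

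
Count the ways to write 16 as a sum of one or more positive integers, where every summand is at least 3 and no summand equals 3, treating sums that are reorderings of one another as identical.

They are:
16
4+12
5+11
6+10
7+9
8+8
4+4+8
4+5+7
4+6+6
5+5+6
4+4+4+4

11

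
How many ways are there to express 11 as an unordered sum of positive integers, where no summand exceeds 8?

52

There are too many to list fully; the first 12 (by largest part) are:
8,3
8,2,1
8,1,1,1
7,4
7,3,1
7,2,2
7,2,1,1
7,1,1,1,1
6,5
6,4,1
6,3,2
6,3,1,1
…and 40 more, for 52 total.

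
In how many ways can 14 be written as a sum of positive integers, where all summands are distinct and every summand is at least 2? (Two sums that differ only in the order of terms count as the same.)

They are:
14
2, 12
3, 11
4, 10
5, 9
2, 3, 9
6, 8
2, 4, 8
2, 5, 7
3, 4, 7
3, 5, 6
2, 3, 4, 5

12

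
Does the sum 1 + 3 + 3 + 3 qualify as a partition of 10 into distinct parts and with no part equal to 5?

No

The parts sum to 10, and the condition 'all summands are distinct' is violated.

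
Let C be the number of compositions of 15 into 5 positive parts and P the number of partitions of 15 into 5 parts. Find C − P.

971

Compositions: C(14,4) = 1001.
Unordered (partitions into 5 parts): 30.
Difference: 1001 − 30 = 971.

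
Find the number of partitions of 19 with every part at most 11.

445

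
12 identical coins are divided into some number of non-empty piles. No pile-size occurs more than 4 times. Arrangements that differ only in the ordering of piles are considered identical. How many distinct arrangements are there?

60

A partial list (first 12 by largest part):
12
1,11
2,10
1,1,10
3,9
1,2,9
1,1,1,9
4,8
1,3,8
2,2,8
1,1,2,8
1,1,1,1,8
…and 48 more, for 60 total.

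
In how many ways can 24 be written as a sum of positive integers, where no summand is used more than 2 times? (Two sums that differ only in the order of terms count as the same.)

431

A full systematic count gives 431.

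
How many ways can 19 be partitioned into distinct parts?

54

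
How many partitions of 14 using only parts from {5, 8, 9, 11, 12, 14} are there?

The partitions of 14 that satisfy the conditions:
14
9,5

2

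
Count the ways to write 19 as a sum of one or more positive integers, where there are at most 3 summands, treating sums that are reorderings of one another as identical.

A partial list (first 12 by largest part):
19
18, 1
17, 2
17, 1, 1
16, 3
16, 2, 1
15, 4
15, 3, 1
15, 2, 2
14, 5
14, 4, 1
14, 3, 2
…and 28 more, for 40 total.

40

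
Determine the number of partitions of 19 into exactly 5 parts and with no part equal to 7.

55

A partial list (first 12 by largest part):
15, 1, 1, 1, 1
14, 2, 1, 1, 1
13, 3, 1, 1, 1
13, 2, 2, 1, 1
12, 4, 1, 1, 1
12, 3, 2, 1, 1
12, 2, 2, 2, 1
11, 5, 1, 1, 1
11, 4, 2, 1, 1
11, 3, 3, 1, 1
11, 3, 2, 2, 1
11, 2, 2, 2, 2
…and 43 more, for 55 total.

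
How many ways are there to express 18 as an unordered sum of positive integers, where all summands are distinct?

46

A partial list (first 12 by largest part):
18
17+1
16+2
15+3
15+2+1
14+4
14+3+1
13+5
13+4+1
13+3+2
12+6
12+5+1
…and 34 more, for 46 total.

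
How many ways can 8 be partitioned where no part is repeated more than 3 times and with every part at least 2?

The partitions of 8 that satisfy the conditions:
8
2, 6
3, 5
4, 4
2, 2, 4
2, 3, 3
That's 6 in total.

6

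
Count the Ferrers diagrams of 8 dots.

Enumerating:
8
7,1
6,2
6,1,1
5,3
5,2,1
5,1,1,1
4,4
4,3,1
4,2,2
4,2,1,1
4,1,1,1,1
3,3,2
3,3,1,1
3,2,2,1
3,2,1,1,1
3,1,1,1,1,1
2,2,2,2
2,2,2,1,1
2,2,1,1,1,1
2,1,1,1,1,1,1
1,1,1,1,1,1,1,1
Counting gives 22.

22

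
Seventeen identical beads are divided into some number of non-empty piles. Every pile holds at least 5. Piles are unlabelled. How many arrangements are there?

7

They are:
17
12 + 5
11 + 6
10 + 7
9 + 8
7 + 5 + 5
6 + 6 + 5
Counting gives 7.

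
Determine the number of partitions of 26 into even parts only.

101

Enumerating by decreasing first part gives 101 partitions in all.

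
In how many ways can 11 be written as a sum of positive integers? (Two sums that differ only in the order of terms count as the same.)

56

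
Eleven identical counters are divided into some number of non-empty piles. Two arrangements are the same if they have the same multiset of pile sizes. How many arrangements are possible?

56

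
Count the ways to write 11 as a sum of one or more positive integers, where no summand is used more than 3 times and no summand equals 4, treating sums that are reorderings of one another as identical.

26

A partial list (first 12 by largest part):
11
1,10
2,9
1,1,9
3,8
1,2,8
1,1,1,8
1,3,7
2,2,7
1,1,2,7
5,6
2,3,6
…and 14 more, for 26 total.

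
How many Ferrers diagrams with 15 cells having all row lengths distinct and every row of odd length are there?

Enumerating:
15
11,3,1
9,5,1
7,5,3
That's 4 in total.

4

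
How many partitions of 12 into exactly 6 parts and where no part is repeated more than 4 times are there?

9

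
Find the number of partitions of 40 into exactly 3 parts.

133

Counting exhaustively, 133 partitions satisfy the conditions.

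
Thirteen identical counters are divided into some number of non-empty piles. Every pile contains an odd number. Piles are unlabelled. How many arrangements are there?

18

Listing the qualifying partitions of 13:
13
11, 1, 1
9, 3, 1
9, 1, 1, 1, 1
7, 5, 1
7, 3, 3
7, 3, 1, 1, 1
7, 1, 1, 1, 1, 1, 1
5, 5, 3
5, 5, 1, 1, 1
5, 3, 3, 1, 1
5, 3, 1, 1, 1, 1, 1
5, 1, 1, 1, 1, 1, 1, 1, 1
3, 3, 3, 3, 1
3, 3, 3, 1, 1, 1, 1
3, 3, 1, 1, 1, 1, 1, 1, 1
3, 1, 1, 1, 1, 1, 1, 1, 1, 1, 1
1, 1, 1, 1, 1, 1, 1, 1, 1, 1, 1, 1, 1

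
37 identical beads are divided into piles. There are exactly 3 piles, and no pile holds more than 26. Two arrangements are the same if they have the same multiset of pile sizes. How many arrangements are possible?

Enumerating by decreasing first part gives 89 partitions in all.

89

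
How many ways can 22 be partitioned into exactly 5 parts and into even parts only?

10

Listing the qualifying partitions of 22:
14, 2, 2, 2, 2
12, 4, 2, 2, 2
10, 6, 2, 2, 2
10, 4, 4, 2, 2
8, 8, 2, 2, 2
8, 6, 4, 2, 2
8, 4, 4, 4, 2
6, 6, 6, 2, 2
6, 6, 4, 4, 2
6, 4, 4, 4, 4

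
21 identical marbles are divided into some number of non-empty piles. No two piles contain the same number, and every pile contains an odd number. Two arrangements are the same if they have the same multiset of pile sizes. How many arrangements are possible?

8

The partitions of 21 that satisfy the conditions:
21
17,3,1
15,5,1
13,7,1
13,5,3
11,9,1
11,7,3
9,7,5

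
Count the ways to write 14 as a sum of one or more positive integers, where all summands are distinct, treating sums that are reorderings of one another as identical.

Listing the qualifying partitions of 14:
14
13 + 1
12 + 2
11 + 3
11 + 2 + 1
10 + 4
10 + 3 + 1
9 + 5
9 + 4 + 1
9 + 3 + 2
8 + 6
8 + 5 + 1
8 + 4 + 2
8 + 3 + 2 + 1
7 + 6 + 1
7 + 5 + 2
7 + 4 + 3
7 + 4 + 2 + 1
6 + 5 + 3
6 + 5 + 2 + 1
6 + 4 + 3 + 1
5 + 4 + 3 + 2

22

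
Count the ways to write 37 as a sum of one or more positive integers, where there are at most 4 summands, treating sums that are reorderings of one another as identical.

511

Enumerating by decreasing first part gives 511 partitions in all.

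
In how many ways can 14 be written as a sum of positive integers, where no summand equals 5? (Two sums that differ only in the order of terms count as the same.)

There are 105 such partitions.

105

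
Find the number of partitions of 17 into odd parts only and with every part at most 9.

30

A partial list (first 12 by largest part):
9 + 7 + 1
9 + 5 + 3
9 + 5 + 1 + 1 + 1
9 + 3 + 3 + 1 + 1
9 + 3 + 1 + 1 + 1 + 1 + 1
9 + 1 + 1 + 1 + 1 + 1 + 1 + 1 + 1
7 + 7 + 3
7 + 7 + 1 + 1 + 1
7 + 5 + 5
7 + 5 + 3 + 1 + 1
7 + 5 + 1 + 1 + 1 + 1 + 1
7 + 3 + 3 + 3 + 1
…and 18 more, for 30 total.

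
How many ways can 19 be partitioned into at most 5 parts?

A full systematic count gives 164.

164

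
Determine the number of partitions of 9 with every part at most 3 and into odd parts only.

4

Enumerating:
3+3+3
3+3+1+1+1
3+1+1+1+1+1+1
1+1+1+1+1+1+1+1+1
That's 4 in total.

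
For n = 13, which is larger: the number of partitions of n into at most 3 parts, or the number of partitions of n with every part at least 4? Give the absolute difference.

16

Partitions of 13 into at most 3 parts: 21.
Partitions of 13 with every part at least 4: 5.
|21 − 5| = 16.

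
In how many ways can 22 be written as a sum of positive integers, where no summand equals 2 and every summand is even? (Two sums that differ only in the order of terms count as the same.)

14

Enumerating:
22
18 + 4
16 + 6
14 + 8
14 + 4 + 4
12 + 10
12 + 6 + 4
10 + 8 + 4
10 + 6 + 6
10 + 4 + 4 + 4
8 + 8 + 6
8 + 6 + 4 + 4
6 + 6 + 6 + 4
6 + 4 + 4 + 4 + 4
That's 14 in total.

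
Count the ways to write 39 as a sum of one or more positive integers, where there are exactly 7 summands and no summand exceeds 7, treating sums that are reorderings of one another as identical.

31

There are too many to list fully; the first 12 (by largest part) are:
7 + 7 + 7 + 7 + 7 + 3 + 1
7 + 7 + 7 + 7 + 7 + 2 + 2
7 + 7 + 7 + 7 + 6 + 4 + 1
7 + 7 + 7 + 7 + 6 + 3 + 2
7 + 7 + 7 + 7 + 5 + 5 + 1
7 + 7 + 7 + 7 + 5 + 4 + 2
7 + 7 + 7 + 7 + 5 + 3 + 3
7 + 7 + 7 + 7 + 4 + 4 + 3
7 + 7 + 7 + 6 + 6 + 5 + 1
7 + 7 + 7 + 6 + 6 + 4 + 2
7 + 7 + 7 + 6 + 6 + 3 + 3
7 + 7 + 7 + 6 + 5 + 5 + 2
…and 19 more, for 31 total.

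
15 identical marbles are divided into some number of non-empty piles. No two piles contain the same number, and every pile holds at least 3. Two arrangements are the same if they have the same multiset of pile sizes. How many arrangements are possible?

9

Enumerating:
15
12, 3
11, 4
10, 5
9, 6
8, 7
8, 4, 3
7, 5, 3
6, 5, 4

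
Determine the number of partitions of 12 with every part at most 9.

73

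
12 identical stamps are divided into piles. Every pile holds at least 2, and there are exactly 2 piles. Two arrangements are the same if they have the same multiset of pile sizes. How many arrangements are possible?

5

Enumerating:
2,10
3,9
4,8
5,7
6,6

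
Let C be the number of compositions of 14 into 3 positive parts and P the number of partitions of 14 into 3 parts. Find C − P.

Compositions: C(13,2) = 78.
Partitions of 14 into exactly 3 parts: 16.
Difference: 78 − 16 = 62.

62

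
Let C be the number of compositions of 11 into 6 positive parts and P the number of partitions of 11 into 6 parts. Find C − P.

Ordered (compositions into 6 parts): C(10,5) = 252.
Unordered (partitions into 6 parts): 7.
Difference: 252 − 7 = 245.

245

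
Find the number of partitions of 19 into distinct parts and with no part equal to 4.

There are too many to list fully; the first 12 (by largest part) are:
19
1 + 18
2 + 17
3 + 16
1 + 2 + 16
1 + 3 + 15
5 + 14
2 + 3 + 14
6 + 13
1 + 5 + 13
1 + 2 + 3 + 13
7 + 12
…and 24 more, for 36 total.

36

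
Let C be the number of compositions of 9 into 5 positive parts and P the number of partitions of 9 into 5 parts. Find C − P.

65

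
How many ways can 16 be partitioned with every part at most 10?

There are 212 such partitions.

212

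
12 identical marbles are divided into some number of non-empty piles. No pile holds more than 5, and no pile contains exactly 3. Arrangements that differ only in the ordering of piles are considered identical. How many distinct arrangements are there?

The partitions of 12 that satisfy the conditions:
5 + 5 + 2
5 + 5 + 1 + 1
5 + 4 + 2 + 1
5 + 4 + 1 + 1 + 1
5 + 2 + 2 + 2 + 1
5 + 2 + 2 + 1 + 1 + 1
5 + 2 + 1 + 1 + 1 + 1 + 1
5 + 1 + 1 + 1 + 1 + 1 + 1 + 1
4 + 4 + 4
4 + 4 + 2 + 2
4 + 4 + 2 + 1 + 1
4 + 4 + 1 + 1 + 1 + 1
4 + 2 + 2 + 2 + 2
4 + 2 + 2 + 2 + 1 + 1
4 + 2 + 2 + 1 + 1 + 1 + 1
4 + 2 + 1 + 1 + 1 + 1 + 1 + 1
4 + 1 + 1 + 1 + 1 + 1 + 1 + 1 + 1
2 + 2 + 2 + 2 + 2 + 2
2 + 2 + 2 + 2 + 2 + 1 + 1
2 + 2 + 2 + 2 + 1 + 1 + 1 + 1
2 + 2 + 2 + 1 + 1 + 1 + 1 + 1 + 1
2 + 2 + 1 + 1 + 1 + 1 + 1 + 1 + 1 + 1
2 + 1 + 1 + 1 + 1 + 1 + 1 + 1 + 1 + 1 + 1
1 + 1 + 1 + 1 + 1 + 1 + 1 + 1 + 1 + 1 + 1 + 1
That's 24 in total.

24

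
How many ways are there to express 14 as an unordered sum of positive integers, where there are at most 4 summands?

There are too many to list fully; the first 12 (by largest part) are:
14
13+1
12+2
12+1+1
11+3
11+2+1
11+1+1+1
10+4
10+3+1
10+2+2
10+2+1+1
9+5
…and 35 more, for 47 total.

47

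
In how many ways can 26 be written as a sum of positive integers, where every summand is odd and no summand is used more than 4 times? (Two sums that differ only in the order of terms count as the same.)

Enumerating by decreasing first part gives 80 partitions in all.

80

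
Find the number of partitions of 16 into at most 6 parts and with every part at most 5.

32

There are too many to list fully; the first 12 (by largest part) are:
5+5+5+1
5+5+4+2
5+5+4+1+1
5+5+3+3
5+5+3+2+1
5+5+3+1+1+1
5+5+2+2+2
5+5+2+2+1+1
5+4+4+3
5+4+4+2+1
5+4+4+1+1+1
5+4+3+3+1
…and 20 more, for 32 total.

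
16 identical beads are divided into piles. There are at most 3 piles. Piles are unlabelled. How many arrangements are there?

30

A partial list (first 12 by largest part):
16
15, 1
14, 2
14, 1, 1
13, 3
13, 2, 1
12, 4
12, 3, 1
12, 2, 2
11, 5
11, 4, 1
11, 3, 2
…and 18 more, for 30 total.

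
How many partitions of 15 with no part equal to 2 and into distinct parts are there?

They are:
15
14,1
12,3
11,4
11,3,1
10,5
10,4,1
9,6
9,5,1
8,7
8,6,1
8,4,3
7,5,3
7,4,3,1
6,5,4
6,5,3,1

16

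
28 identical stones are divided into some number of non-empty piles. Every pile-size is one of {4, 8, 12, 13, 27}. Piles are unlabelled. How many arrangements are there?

They are:
4 + 12 + 12
8 + 8 + 12
4 + 4 + 8 + 12
4 + 4 + 4 + 4 + 12
4 + 8 + 8 + 8
4 + 4 + 4 + 8 + 8
4 + 4 + 4 + 4 + 4 + 8
4 + 4 + 4 + 4 + 4 + 4 + 4
Counting gives 8.

8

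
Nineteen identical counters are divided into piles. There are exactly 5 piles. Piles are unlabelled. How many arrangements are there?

A partial list (first 12 by largest part):
15, 1, 1, 1, 1
14, 2, 1, 1, 1
13, 3, 1, 1, 1
13, 2, 2, 1, 1
12, 4, 1, 1, 1
12, 3, 2, 1, 1
12, 2, 2, 2, 1
11, 5, 1, 1, 1
11, 4, 2, 1, 1
11, 3, 3, 1, 1
11, 3, 2, 2, 1
11, 2, 2, 2, 2
…and 58 more, for 70 total.

70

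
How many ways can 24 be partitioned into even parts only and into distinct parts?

They are:
24
22+2
20+4
18+6
18+4+2
16+8
16+6+2
14+10
14+8+2
14+6+4
12+10+2
12+8+4
12+6+4+2
10+8+6
10+8+4+2

15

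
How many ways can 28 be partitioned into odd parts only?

There are 222 such partitions.

222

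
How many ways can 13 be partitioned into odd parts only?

18

The partitions of 13 that satisfy the conditions:
13
11+1+1
9+3+1
9+1+1+1+1
7+5+1
7+3+3
7+3+1+1+1
7+1+1+1+1+1+1
5+5+3
5+5+1+1+1
5+3+3+1+1
5+3+1+1+1+1+1
5+1+1+1+1+1+1+1+1
3+3+3+3+1
3+3+3+1+1+1+1
3+3+1+1+1+1+1+1+1
3+1+1+1+1+1+1+1+1+1+1
1+1+1+1+1+1+1+1+1+1+1+1+1
That's 18 in total.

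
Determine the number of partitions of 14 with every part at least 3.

13

They are:
14
11, 3
10, 4
9, 5
8, 6
8, 3, 3
7, 7
7, 4, 3
6, 5, 3
6, 4, 4
5, 5, 4
5, 3, 3, 3
4, 4, 3, 3
Counting gives 13.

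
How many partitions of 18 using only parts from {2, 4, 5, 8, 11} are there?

They are:
11, 5, 2
8, 8, 2
8, 5, 5
8, 4, 4, 2
8, 4, 2, 2, 2
8, 2, 2, 2, 2, 2
5, 5, 4, 4
5, 5, 4, 2, 2
5, 5, 2, 2, 2, 2
4, 4, 4, 4, 2
4, 4, 4, 2, 2, 2
4, 4, 2, 2, 2, 2, 2
4, 2, 2, 2, 2, 2, 2, 2
2, 2, 2, 2, 2, 2, 2, 2, 2
That's 14 in total.

14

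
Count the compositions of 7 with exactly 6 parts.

6

Equivalently, choose which 5 of the 6 gaps become plus signs: C(6,5) = 6.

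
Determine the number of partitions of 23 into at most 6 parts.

Enumerating by decreasing first part gives 454 partitions in all.

454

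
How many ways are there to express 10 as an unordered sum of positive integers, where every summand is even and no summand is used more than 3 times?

They are:
10
8,2
6,4
6,2,2
4,4,2
4,2,2,2
Counting gives 6.

6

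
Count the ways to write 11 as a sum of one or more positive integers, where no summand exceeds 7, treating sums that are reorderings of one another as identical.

A partial list (first 12 by largest part):
7,4
7,3,1
7,2,2
7,2,1,1
7,1,1,1,1
6,5
6,4,1
6,3,2
6,3,1,1
6,2,2,1
6,2,1,1,1
6,1,1,1,1,1
…and 37 more, for 49 total.

49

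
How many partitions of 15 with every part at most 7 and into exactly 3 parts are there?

Enumerating:
7+7+1
7+6+2
7+5+3
7+4+4
6+6+3
6+5+4
5+5+5

7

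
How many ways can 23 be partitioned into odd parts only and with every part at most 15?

Counting exhaustively, 96 partitions satisfy the conditions.

96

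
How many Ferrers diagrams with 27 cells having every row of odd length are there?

Systematic enumeration (by largest part, then next-largest, …) yields 192.

192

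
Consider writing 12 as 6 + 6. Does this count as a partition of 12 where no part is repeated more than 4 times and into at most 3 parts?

Yes

The parts sum to 12, and the condition 'no summand is used more than 4 times' holds; the condition 'there are at most 3 summands' holds.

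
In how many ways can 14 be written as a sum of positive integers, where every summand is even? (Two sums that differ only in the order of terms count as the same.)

15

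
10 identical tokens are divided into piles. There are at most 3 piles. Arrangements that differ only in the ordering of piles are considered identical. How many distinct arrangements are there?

14

They are:
10
9+1
8+2
8+1+1
7+3
7+2+1
6+4
6+3+1
6+2+2
5+5
5+4+1
5+3+2
4+4+2
4+3+3
That's 14 in total.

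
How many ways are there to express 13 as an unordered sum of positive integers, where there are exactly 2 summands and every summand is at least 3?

Listing the qualifying partitions of 13:
10+3
9+4
8+5
7+6
Counting gives 4.

4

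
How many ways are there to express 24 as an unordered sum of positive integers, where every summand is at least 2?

320

Direct enumeration gives 320 partitions.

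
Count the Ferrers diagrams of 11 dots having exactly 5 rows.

10

Listing the qualifying partitions of 11:
1, 1, 1, 1, 7
1, 1, 1, 2, 6
1, 1, 1, 3, 5
1, 1, 2, 2, 5
1, 1, 1, 4, 4
1, 1, 2, 3, 4
1, 2, 2, 2, 4
1, 1, 3, 3, 3
1, 2, 2, 3, 3
2, 2, 2, 2, 3
Counting gives 10.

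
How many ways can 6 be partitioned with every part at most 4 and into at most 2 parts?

2

Listing the qualifying partitions of 6:
4, 2
3, 3
That's 2 in total.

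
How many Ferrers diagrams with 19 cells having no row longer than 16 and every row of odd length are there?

There are too many to list fully; the first 12 (by largest part) are:
1 + 3 + 15
1 + 1 + 1 + 1 + 15
1 + 5 + 13
3 + 3 + 13
1 + 1 + 1 + 3 + 13
1 + 1 + 1 + 1 + 1 + 1 + 13
1 + 7 + 11
3 + 5 + 11
1 + 1 + 1 + 5 + 11
1 + 1 + 3 + 3 + 11
1 + 1 + 1 + 1 + 1 + 3 + 11
1 + 1 + 1 + 1 + 1 + 1 + 1 + 1 + 11
…and 40 more, for 52 total.

52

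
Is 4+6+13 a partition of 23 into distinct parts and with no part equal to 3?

The parts sum to 23, and the condition 'all summands are distinct' holds; the condition 'no summand equals 3' holds.

Yes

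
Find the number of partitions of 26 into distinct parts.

Counting exhaustively, 165 partitions satisfy the conditions.

165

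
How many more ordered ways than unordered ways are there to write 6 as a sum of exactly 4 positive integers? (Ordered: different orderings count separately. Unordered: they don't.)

8

Compositions: C(5,3) = 10.
Partitions of 6 into exactly 4 parts: 2.
Difference: 10 − 2 = 8.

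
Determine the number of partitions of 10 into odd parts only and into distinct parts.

2

The partitions of 10 that satisfy the conditions:
9,1
7,3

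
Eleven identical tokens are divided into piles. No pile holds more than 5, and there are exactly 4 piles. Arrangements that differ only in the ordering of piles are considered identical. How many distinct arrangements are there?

7

Enumerating:
5 + 4 + 1 + 1
5 + 3 + 2 + 1
5 + 2 + 2 + 2
4 + 4 + 2 + 1
4 + 3 + 3 + 1
4 + 3 + 2 + 2
3 + 3 + 3 + 2
Counting gives 7.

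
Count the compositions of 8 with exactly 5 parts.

35

By stars and bars with positive parts, the count is C(7,4) = 35.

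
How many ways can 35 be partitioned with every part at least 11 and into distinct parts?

8

Listing the qualifying partitions of 35:
35
24 + 11
23 + 12
22 + 13
21 + 14
20 + 15
19 + 16
18 + 17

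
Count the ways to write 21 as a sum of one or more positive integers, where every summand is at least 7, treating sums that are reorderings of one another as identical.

6

The partitions of 21 that satisfy the conditions:
21
14 + 7
13 + 8
12 + 9
11 + 10
7 + 7 + 7
Counting gives 6.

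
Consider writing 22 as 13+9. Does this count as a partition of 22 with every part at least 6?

Yes

The parts sum to 22, and the condition 'every summand is at least 6' holds.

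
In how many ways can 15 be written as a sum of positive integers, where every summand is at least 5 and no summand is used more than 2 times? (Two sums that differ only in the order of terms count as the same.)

The partitions of 15 that satisfy the conditions:
15
10+5
9+6
8+7
That's 4 in total.

4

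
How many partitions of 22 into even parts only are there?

56

A partial list (first 12 by largest part):
22
2 + 20
4 + 18
2 + 2 + 18
6 + 16
2 + 4 + 16
2 + 2 + 2 + 16
8 + 14
2 + 6 + 14
4 + 4 + 14
2 + 2 + 4 + 14
2 + 2 + 2 + 2 + 14
…and 44 more, for 56 total.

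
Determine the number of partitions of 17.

297

Systematic enumeration (by largest part, then next-largest, …) yields 297.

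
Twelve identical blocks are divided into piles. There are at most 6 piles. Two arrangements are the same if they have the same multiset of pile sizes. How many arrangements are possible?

58

A partial list (first 12 by largest part):
12
1+11
2+10
1+1+10
3+9
1+2+9
1+1+1+9
4+8
1+3+8
2+2+8
1+1+2+8
1+1+1+1+8
…and 46 more, for 58 total.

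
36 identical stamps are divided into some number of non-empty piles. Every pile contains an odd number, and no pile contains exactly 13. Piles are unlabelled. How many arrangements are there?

Systematic enumeration (by largest part, then next-largest, …) yields 564.

564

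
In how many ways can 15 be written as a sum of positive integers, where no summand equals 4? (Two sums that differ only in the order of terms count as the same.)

There are 120 such partitions.

120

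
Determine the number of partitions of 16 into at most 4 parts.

64

There are too many to list fully; the first 12 (by largest part) are:
16
15,1
14,2
14,1,1
13,3
13,2,1
13,1,1,1
12,4
12,3,1
12,2,2
12,2,1,1
11,5
…and 52 more, for 64 total.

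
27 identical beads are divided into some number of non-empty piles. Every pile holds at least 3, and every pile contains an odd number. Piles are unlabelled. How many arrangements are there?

A partial list (first 12 by largest part):
27
21,3,3
19,5,3
17,7,3
17,5,5
15,9,3
15,7,5
15,3,3,3,3
13,11,3
13,9,5
13,7,7
13,5,3,3,3
…and 15 more, for 27 total.

27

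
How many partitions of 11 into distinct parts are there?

They are:
11
1 + 10
2 + 9
3 + 8
1 + 2 + 8
4 + 7
1 + 3 + 7
5 + 6
1 + 4 + 6
2 + 3 + 6
2 + 4 + 5
1 + 2 + 3 + 5
Counting gives 12.

12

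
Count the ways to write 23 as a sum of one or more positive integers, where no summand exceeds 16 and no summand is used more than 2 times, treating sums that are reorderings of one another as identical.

333

There are 333 such partitions.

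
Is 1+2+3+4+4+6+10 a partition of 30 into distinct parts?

The parts sum to 30, and the condition 'all summands are distinct' is violated.

No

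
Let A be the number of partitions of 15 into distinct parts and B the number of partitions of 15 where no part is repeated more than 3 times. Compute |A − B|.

Partitions of 15 into distinct parts: 27.
Partitions of 15 where no part is repeated more than 3 times: 105.
|27 − 105| = 78.

78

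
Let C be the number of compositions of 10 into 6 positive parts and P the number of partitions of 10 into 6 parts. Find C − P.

Compositions: C(9,5) = 126.
Partitions of 10 into exactly 6 parts: 5.
Difference: 126 − 5 = 121.

121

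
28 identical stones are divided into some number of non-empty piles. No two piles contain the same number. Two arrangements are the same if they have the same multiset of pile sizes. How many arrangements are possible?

222

Direct enumeration gives 222 partitions.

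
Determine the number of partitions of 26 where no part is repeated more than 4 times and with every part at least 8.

9

Enumerating:
26
8+18
9+17
10+16
11+15
12+14
13+13
8+8+10
8+9+9
That's 9 in total.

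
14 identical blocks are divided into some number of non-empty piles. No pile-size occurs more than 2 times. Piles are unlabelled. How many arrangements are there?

57

A partial list (first 12 by largest part):
14
13 + 1
12 + 2
12 + 1 + 1
11 + 3
11 + 2 + 1
10 + 4
10 + 3 + 1
10 + 2 + 2
10 + 2 + 1 + 1
9 + 5
9 + 4 + 1
…and 45 more, for 57 total.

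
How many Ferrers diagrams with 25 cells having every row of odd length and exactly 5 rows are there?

A partial list (first 12 by largest part):
21,1,1,1,1
19,3,1,1,1
17,5,1,1,1
17,3,3,1,1
15,7,1,1,1
15,5,3,1,1
15,3,3,3,1
13,9,1,1,1
13,7,3,1,1
13,5,5,1,1
13,5,3,3,1
13,3,3,3,3
…and 18 more, for 30 total.

30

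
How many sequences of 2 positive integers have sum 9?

8

Equivalently, choose which 1 of the 8 gaps become plus signs: C(8,1) = 8.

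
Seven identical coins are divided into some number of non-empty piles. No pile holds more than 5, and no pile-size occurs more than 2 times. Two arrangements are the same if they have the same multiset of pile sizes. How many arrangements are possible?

Enumerating:
5 + 2
5 + 1 + 1
4 + 3
4 + 2 + 1
3 + 3 + 1
3 + 2 + 2
3 + 2 + 1 + 1
That's 7 in total.

7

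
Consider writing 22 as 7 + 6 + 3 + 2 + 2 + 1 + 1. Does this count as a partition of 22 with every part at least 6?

The parts sum to 22, and the condition 'every summand is at least 6' is violated.

No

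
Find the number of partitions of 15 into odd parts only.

27

There are too many to list fully; the first 12 (by largest part) are:
15
13 + 1 + 1
11 + 3 + 1
11 + 1 + 1 + 1 + 1
9 + 5 + 1
9 + 3 + 3
9 + 3 + 1 + 1 + 1
9 + 1 + 1 + 1 + 1 + 1 + 1
7 + 7 + 1
7 + 5 + 3
7 + 5 + 1 + 1 + 1
7 + 3 + 3 + 1 + 1
…and 15 more, for 27 total.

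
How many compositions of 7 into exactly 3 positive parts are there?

15

A composition of 7 into 3 positive parts is chosen by placing 2 dividers among the 6 gaps between 7 units: C(6,2) = 15.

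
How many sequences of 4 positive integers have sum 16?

455

A composition of 16 into 4 positive parts is chosen by placing 3 dividers among the 15 gaps between 16 units: C(15,3) = 455.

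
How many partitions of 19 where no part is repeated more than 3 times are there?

258

Systematic enumeration (by largest part, then next-largest, …) yields 258.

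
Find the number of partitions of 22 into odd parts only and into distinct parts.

8

Listing the qualifying partitions of 22:
21 + 1
19 + 3
17 + 5
15 + 7
13 + 9
13 + 5 + 3 + 1
11 + 7 + 3 + 1
9 + 7 + 5 + 1
Counting gives 8.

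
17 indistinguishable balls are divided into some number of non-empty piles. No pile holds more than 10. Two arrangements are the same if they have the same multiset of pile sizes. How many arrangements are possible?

267

There are 267 such partitions.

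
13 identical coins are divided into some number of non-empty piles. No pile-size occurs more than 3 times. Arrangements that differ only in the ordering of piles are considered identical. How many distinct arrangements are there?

64

There are too many to list fully; the first 12 (by largest part) are:
13
1+12
2+11
1+1+11
3+10
1+2+10
1+1+1+10
4+9
1+3+9
2+2+9
1+1+2+9
5+8
…and 52 more, for 64 total.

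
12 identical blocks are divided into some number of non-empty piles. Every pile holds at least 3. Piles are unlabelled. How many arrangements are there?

They are:
12
9+3
8+4
7+5
6+6
6+3+3
5+4+3
4+4+4
3+3+3+3
That's 9 in total.

9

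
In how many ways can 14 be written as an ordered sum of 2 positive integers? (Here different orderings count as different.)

A composition of 14 into 2 positive parts is chosen by placing 1 dividers among the 13 gaps between 14 units: C(13,1) = 13.

13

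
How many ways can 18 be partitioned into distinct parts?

46

There are too many to list fully; the first 12 (by largest part) are:
18
17+1
16+2
15+3
15+2+1
14+4
14+3+1
13+5
13+4+1
13+3+2
12+6
12+5+1
…and 34 more, for 46 total.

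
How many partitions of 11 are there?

There are too many to list fully; the first 12 (by largest part) are:
11
10,1
9,2
9,1,1
8,3
8,2,1
8,1,1,1
7,4
7,3,1
7,2,2
7,2,1,1
7,1,1,1,1
…and 44 more, for 56 total.

56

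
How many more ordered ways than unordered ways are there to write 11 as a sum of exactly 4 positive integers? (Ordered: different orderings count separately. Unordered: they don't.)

Ordered (compositions into 4 parts): C(10,3) = 120.
Partitions of 11 into exactly 4 parts: 11.
Difference: 120 − 11 = 109.

109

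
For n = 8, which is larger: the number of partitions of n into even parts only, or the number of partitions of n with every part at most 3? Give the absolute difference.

Partitions of 8 into even parts only: 5.
Partitions of 8 with every part at most 3: 10.
|5 − 10| = 5.

5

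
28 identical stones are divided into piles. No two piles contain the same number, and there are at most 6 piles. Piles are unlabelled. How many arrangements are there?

221

Systematic enumeration (by largest part, then next-largest, …) yields 221.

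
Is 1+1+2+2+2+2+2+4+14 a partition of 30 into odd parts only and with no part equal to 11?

The parts sum to 30, and the condition 'every summand is odd' is violated.

No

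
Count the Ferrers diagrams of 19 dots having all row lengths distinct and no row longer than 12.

A partial list (first 12 by largest part):
12+7
12+6+1
12+5+2
12+4+3
12+4+2+1
11+8
11+7+1
11+6+2
11+5+3
11+5+2+1
11+4+3+1
10+9
…and 28 more, for 40 total.

40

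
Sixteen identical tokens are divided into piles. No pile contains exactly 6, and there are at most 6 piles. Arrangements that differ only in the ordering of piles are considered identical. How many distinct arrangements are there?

Counting exhaustively, 106 partitions satisfy the conditions.

106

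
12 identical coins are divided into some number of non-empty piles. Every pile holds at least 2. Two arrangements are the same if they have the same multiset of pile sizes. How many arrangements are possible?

21

Listing the qualifying partitions of 12:
12
2, 10
3, 9
4, 8
2, 2, 8
5, 7
2, 3, 7
6, 6
2, 4, 6
3, 3, 6
2, 2, 2, 6
2, 5, 5
3, 4, 5
2, 2, 3, 5
4, 4, 4
2, 2, 4, 4
2, 3, 3, 4
2, 2, 2, 2, 4
3, 3, 3, 3
2, 2, 2, 3, 3
2, 2, 2, 2, 2, 2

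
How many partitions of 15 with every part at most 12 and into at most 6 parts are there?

Enumerating by decreasing first part gives 106 partitions in all.

106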